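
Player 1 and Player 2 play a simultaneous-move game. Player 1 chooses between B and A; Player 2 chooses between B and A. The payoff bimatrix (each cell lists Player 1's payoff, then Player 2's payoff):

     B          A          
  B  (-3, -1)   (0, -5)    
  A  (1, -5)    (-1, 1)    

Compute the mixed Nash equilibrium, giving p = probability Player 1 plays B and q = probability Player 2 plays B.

p = 3/5, q = 1/5

Player 1's mix must leave Player 2 indifferent between B and A.
  Player 2's expected payoff from B: p·(-1) + (1−p)·(-5) = 4p - 5
  Player 2's expected payoff from A: p·(-5) + (1−p)·1 = -6p + 1
  4p - 5 = -6p + 1  ⇒  10p = 6  ⇒  p = 3/5.
In a mixed equilibrium Player 1 is indifferent between B and A; this condition fixes q.
  Player 1's expected payoff from B: q·(-3) + (1−q)·0 = -3q
  Player 1's expected payoff from A: q·1 + (1−q)·(-1) = 2q - 1
  -3q = 2q - 1  ⇒  -5q = -1  ⇒  q = 1/5.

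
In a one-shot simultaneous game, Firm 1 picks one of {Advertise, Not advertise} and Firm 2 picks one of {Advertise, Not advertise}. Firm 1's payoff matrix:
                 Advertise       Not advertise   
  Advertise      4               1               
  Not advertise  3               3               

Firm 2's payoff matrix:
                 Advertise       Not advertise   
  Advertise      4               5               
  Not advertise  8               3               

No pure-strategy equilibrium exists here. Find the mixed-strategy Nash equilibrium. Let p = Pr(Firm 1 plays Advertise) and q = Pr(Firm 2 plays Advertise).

p = 5/6, q = 2/3

Firm 2's indifference between Advertise and Not advertise determines Firm 1's mixing probability p:
  Firm 2's payoff to Advertise: p·4 + (1−p)·8 = -4p + 8
  Firm 2's payoff to Not advertise: p·5 + (1−p)·3 = 2p + 3
  -4p + 8 = 2p + 3  ⇒  -6p = -5  ⇒  p = 5/6.
For Firm 1 to be willing to mix, Firm 1 must be indifferent between Advertise and Not advertise, which pins down Firm 2's mix.
  Firm 1's payoff to Advertise: q·4 + (1−q)·1 = 3q + 1
  Firm 1's payoff to Not advertise: q·3 + (1−q)·3 = 3
  3q + 1 = 3  ⇒  3q = 2  ⇒  q = 2/3.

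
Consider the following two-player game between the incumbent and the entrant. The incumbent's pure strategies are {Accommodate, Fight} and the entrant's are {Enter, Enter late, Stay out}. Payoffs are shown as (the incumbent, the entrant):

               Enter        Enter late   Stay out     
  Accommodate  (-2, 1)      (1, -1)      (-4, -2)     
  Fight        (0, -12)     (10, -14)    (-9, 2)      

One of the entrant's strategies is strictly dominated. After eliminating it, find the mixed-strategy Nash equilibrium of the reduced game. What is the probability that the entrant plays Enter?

The entrant's strategy Enter late is strictly dominated by Enter: 1 > -1 and -12 > -14. Eliminate Enter late.
In a mixed equilibrium the incumbent is indifferent between Accommodate and Fight; this condition fixes q.
  the incumbent's expected payoff from Accommodate: q·(-2) + (1−q)·(-4) = 2q - 4
  the incumbent's expected payoff from Fight: q·0 + (1−q)·(-9) = 9q - 9
  2q - 4 = 9q - 9  ⇒  -7q = -5  ⇒  q = 5/7.

q = 5/7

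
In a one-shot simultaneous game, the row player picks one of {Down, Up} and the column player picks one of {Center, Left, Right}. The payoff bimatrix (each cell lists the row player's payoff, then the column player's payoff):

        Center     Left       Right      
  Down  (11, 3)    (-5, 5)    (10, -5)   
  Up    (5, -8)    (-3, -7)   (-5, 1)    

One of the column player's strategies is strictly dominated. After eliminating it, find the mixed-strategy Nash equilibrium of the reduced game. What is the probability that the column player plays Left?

The column player's strategy Center is strictly dominated by Left: 5 > 3 and -7 > -8. Eliminate Center.
Set the row player's expected payoff from Down equal to that from Up:
  the row player's payoff from Down: q·(-5) + (1−q)·10 = -15q + 10
  the row player's payoff from Up: q·(-3) + (1−q)·(-5) = 2q - 5
  -15q + 10 = 2q - 5  ⇒  -17q = -15  ⇒  q = 15/17.

q = 15/17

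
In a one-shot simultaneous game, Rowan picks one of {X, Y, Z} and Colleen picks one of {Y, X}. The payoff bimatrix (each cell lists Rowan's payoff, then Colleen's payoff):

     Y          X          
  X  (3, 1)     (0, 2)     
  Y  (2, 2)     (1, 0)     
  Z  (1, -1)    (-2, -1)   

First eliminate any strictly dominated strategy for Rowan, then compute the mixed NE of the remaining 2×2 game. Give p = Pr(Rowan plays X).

Rowan's strategy Z is strictly dominated by Y: 2 > 1 and 1 > -2. Eliminate Z.
Set Colleen's expected payoff from Y equal to that from X:
  Colleen's payoff to Y: p·1 + (1−p)·2 = -p + 2
  Colleen's payoff to X: p·2 + (1−p)·0 = 2p
  -p + 2 = 2p  ⇒  -3p = -2  ⇒  p = 2/3.

p = 2/3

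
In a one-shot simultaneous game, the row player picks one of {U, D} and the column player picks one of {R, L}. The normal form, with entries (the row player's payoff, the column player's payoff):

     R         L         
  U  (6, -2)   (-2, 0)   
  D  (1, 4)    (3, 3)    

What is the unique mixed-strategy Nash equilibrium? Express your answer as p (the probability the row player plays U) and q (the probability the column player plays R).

In a mixed equilibrium the column player is indifferent between R and L; this condition fixes p.
  the column player's expected payoff from R: p·(-2) + (1−p)·4 = -6p + 4
  the column player's expected payoff from L: p·0 + (1−p)·3 = -3p + 3
  -6p + 4 = -3p + 3  ⇒  -3p = -1  ⇒  p = 1/3.
In a mixed equilibrium the row player is indifferent between U and D; this condition fixes q.
  the row player's payoff to U: q·6 + (1−q)·(-2) = 8q - 2
  the row player's payoff to D: q·1 + (1−q)·3 = -2q + 3
  8q - 2 = -2q + 3  ⇒  10q = 5  ⇒  q = 1/2.

p = 1/3, q = 1/2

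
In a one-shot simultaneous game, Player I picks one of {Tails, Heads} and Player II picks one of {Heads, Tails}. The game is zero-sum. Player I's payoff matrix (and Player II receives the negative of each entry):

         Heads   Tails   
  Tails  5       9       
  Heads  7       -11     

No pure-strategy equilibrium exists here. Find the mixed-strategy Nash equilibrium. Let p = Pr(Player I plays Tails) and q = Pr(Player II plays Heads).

Player II's indifference between Heads and Tails determines Player I's mixing probability p:
  Player II's payoff to Heads: p·(-5) + (1−p)·(-7) = 2p - 7
  Player II's payoff to Tails: p·(-9) + (1−p)·11 = -20p + 11
  2p - 7 = -20p + 11  ⇒  22p = 18  ⇒  p = 9/11.
Set Player I's expected payoff from Tails equal to that from Heads:
  Player I's expected payoff from Tails: q·5 + (1−q)·9 = -4q + 9
  Player I's expected payoff from Heads: q·7 + (1−q)·(-11) = 18q - 11
  -4q + 9 = 18q - 11  ⇒  -22q = -20  ⇒  q = 10/11.

p = 9/11, q = 10/11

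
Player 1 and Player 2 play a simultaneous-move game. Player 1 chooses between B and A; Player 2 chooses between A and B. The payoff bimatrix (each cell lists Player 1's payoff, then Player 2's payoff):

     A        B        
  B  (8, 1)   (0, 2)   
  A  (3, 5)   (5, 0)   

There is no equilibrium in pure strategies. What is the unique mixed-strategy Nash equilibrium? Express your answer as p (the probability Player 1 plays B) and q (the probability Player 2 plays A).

In a mixed equilibrium Player 2 is indifferent between A and B; this condition fixes p.
  Player 2's payoff from A: p·1 + (1−p)·5 = -4p + 5
  Player 2's payoff from B: p·2 + (1−p)·0 = 2p
  -4p + 5 = 2p  ⇒  -6p = -5  ⇒  p = 5/6.
For Player 1 to be willing to mix, Player 1 must be indifferent between B and A, which pins down Player 2's mix.
  Player 1's payoff to B: q·8 + (1−q)·0 = 8q
  Player 1's payoff to A: q·3 + (1−q)·5 = -2q + 5
  8q = -2q + 5  ⇒  10q = 5  ⇒  q = 1/2.

p = 5/6, q = 1/2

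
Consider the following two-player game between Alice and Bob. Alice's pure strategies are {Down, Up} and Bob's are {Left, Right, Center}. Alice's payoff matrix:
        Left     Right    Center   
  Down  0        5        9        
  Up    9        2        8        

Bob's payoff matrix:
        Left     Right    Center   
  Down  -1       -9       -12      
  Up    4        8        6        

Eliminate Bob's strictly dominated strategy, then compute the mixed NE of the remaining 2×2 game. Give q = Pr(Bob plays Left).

q = 1/4

Bob's strategy Center is strictly dominated by Right: -9 > -12 and 8 > 6. Eliminate Center.
Bob's mix must leave Alice indifferent between Down and Up.
  Alice's payoff from Down: q·0 + (1−q)·5 = -5q + 5
  Alice's payoff from Up: q·9 + (1−q)·2 = 7q + 2
  -5q + 5 = 7q + 2  ⇒  -12q = -3  ⇒  q = 1/4.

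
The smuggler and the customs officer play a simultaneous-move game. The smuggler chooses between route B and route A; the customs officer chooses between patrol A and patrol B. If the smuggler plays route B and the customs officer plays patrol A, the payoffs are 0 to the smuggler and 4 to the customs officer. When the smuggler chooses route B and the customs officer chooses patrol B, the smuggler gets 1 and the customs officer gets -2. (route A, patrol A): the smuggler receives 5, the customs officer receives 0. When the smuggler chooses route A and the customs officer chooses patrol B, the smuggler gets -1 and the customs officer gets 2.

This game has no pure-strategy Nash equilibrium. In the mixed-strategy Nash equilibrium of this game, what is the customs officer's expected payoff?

1

In a mixed equilibrium the customs officer is indifferent between patrol A and patrol B; this condition fixes p.
  the customs officer's expected payoff from patrol A: p·4 + (1−p)·0 = 4p
  the customs officer's expected payoff from patrol B: p·(-2) + (1−p)·2 = -4p + 2
  4p = -4p + 2  ⇒  8p = 2  ⇒  p = 1/4.
At equilibrium the customs officer is indifferent across columns, so the customs officer's payoff equals the payoff from patrol A: (1/4)·4 + (3/4)·0 = 1.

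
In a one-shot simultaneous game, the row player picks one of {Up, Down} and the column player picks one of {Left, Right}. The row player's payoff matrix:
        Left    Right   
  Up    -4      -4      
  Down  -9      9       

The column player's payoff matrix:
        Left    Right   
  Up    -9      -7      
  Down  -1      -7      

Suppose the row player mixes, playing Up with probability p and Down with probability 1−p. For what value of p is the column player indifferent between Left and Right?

p = 3/4

For the column player to be willing to mix, the column player must be indifferent between Left and Right, which pins down the row player's mix.
  the column player's expected payoff from Left: p·(-9) + (1−p)·(-1) = -8p - 1
  the column player's expected payoff from Right: p·(-7) + (1−p)·(-7) = -7
  -8p - 1 = -7  ⇒  -8p = -6  ⇒  p = 3/4.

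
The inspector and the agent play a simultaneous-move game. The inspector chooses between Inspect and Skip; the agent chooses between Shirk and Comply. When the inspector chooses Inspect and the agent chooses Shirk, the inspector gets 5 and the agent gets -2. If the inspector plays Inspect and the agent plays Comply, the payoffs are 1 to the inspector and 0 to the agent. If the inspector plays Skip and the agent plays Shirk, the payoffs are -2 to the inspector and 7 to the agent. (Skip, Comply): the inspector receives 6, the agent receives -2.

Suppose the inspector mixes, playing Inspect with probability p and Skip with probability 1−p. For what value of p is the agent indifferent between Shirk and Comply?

The inspector's mix must leave the agent indifferent between Shirk and Comply.
  the agent's payoff to Shirk: p·(-2) + (1−p)·7 = -9p + 7
  the agent's payoff to Comply: p·0 + (1−p)·(-2) = 2p - 2
  -9p + 7 = 2p - 2  ⇒  -11p = -9  ⇒  p = 9/11.

p = 9/11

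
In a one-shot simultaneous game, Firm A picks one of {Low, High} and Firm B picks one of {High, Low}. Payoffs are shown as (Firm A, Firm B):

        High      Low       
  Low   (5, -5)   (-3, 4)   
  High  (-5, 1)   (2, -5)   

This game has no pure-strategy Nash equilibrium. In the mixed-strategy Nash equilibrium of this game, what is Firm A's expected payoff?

-1/3

Set Firm A's expected payoff from Low equal to that from High:
  Firm A's payoff from Low: q·5 + (1−q)·(-3) = 8q - 3
  Firm A's payoff from High: q·(-5) + (1−q)·2 = -7q + 2
  8q - 3 = -7q + 2  ⇒  15q = 5  ⇒  q = 1/3.
At equilibrium Firm A is indifferent across rows, so Firm A's payoff equals the payoff from Low: (1/3)·5 + (2/3)·(-3) = -1/3.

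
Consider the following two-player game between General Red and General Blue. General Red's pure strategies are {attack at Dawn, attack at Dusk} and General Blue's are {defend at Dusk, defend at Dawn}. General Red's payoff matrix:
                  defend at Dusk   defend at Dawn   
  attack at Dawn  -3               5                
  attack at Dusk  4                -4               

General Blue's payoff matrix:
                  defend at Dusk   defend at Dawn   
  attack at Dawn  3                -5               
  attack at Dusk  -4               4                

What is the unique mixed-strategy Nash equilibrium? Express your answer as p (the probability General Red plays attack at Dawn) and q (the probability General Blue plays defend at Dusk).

p = 1/2, q = 9/16

General Blue's indifference between defend at Dusk and defend at Dawn determines General Red's mixing probability p:
  General Blue's expected payoff from defend at Dusk: p·3 + (1−p)·(-4) = 7p - 4
  General Blue's expected payoff from defend at Dawn: p·(-5) + (1−p)·4 = -9p + 4
  7p - 4 = -9p + 4  ⇒  16p = 8  ⇒  p = 1/2.
General Blue's mix must leave General Red indifferent between attack at Dawn and attack at Dusk.
  General Red's payoff to attack at Dawn: q·(-3) + (1−q)·5 = -8q + 5
  General Red's payoff to attack at Dusk: q·4 + (1−q)·(-4) = 8q - 4
  -8q + 5 = 8q - 4  ⇒  -16q = -9  ⇒  q = 9/16.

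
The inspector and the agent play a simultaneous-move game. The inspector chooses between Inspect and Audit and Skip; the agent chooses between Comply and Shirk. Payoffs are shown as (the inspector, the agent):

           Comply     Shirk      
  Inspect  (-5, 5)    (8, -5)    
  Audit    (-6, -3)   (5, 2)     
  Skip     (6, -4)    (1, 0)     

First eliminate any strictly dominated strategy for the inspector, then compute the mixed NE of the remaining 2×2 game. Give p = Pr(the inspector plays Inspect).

p = 2/7

The inspector's strategy Audit is strictly dominated by Inspect: -5 > -6 and 8 > 5. Eliminate Audit.
The inspector's mix must leave the agent indifferent between Comply and Shirk.
  the agent's expected payoff from Comply: p·5 + (1−p)·(-4) = 9p - 4
  the agent's expected payoff from Shirk: p·(-5) + (1−p)·0 = -5p
  9p - 4 = -5p  ⇒  14p = 4  ⇒  p = 2/7.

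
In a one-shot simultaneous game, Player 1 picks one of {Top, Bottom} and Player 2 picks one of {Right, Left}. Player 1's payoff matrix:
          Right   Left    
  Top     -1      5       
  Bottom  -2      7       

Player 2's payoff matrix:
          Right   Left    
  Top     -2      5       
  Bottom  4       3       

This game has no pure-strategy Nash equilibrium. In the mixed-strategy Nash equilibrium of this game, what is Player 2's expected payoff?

13/4

Set Player 2's expected payoff from Right equal to that from Left:
  Player 2's payoff to Right: p·(-2) + (1−p)·4 = -6p + 4
  Player 2's payoff to Left: p·5 + (1−p)·3 = 2p + 3
  -6p + 4 = 2p + 3  ⇒  -8p = -1  ⇒  p = 1/8.
At equilibrium Player 2 is indifferent across columns, so Player 2's payoff equals the payoff from Right: (1/8)·(-2) + (7/8)·4 = 13/4.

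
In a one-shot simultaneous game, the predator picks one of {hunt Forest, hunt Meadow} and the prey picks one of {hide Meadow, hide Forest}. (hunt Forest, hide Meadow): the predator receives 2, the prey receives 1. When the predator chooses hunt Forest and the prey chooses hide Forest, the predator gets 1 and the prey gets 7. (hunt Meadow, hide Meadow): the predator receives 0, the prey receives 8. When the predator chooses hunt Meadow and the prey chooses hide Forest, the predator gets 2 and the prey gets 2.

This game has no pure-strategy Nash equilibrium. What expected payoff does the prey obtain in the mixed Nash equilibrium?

9/2

Set the prey's expected payoff from hide Meadow equal to that from hide Forest:
  the prey's payoff from hide Meadow: p·1 + (1−p)·8 = -7p + 8
  the prey's payoff from hide Forest: p·7 + (1−p)·2 = 5p + 2
  -7p + 8 = 5p + 2  ⇒  -12p = -6  ⇒  p = 1/2.
At equilibrium the prey is indifferent across columns, so the prey's payoff equals the payoff from hide Meadow: (1/2)·1 + (1/2)·8 = 9/2.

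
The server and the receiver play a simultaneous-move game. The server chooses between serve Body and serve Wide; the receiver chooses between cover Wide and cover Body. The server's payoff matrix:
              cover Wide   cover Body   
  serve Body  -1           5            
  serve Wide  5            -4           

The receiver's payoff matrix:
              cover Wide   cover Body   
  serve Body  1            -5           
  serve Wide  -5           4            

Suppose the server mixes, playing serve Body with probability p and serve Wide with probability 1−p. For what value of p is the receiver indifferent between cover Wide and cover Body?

The server's mix must leave the receiver indifferent between cover Wide and cover Body.
  the receiver's payoff from cover Wide: p·1 + (1−p)·(-5) = 6p - 5
  the receiver's payoff from cover Body: p·(-5) + (1−p)·4 = -9p + 4
  6p - 5 = -9p + 4  ⇒  15p = 9  ⇒  p = 3/5.

p = 3/5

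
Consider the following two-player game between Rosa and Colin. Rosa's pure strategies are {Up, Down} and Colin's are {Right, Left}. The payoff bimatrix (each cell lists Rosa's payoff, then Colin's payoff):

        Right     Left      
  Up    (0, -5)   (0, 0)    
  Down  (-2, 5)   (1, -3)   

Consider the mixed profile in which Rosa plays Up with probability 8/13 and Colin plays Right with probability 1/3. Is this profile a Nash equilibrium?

Yes

Check Colin's indifference given Rosa's mix p = 8/13:
  payoff from Right = -15/13; payoff from Left = -15/13 — equal.
Check Rosa's indifference given Colin's mix q = 1/3:
  payoff from Up = 0; payoff from Down = 0 — equal.
Both players are indifferent, so neither can profitably deviate.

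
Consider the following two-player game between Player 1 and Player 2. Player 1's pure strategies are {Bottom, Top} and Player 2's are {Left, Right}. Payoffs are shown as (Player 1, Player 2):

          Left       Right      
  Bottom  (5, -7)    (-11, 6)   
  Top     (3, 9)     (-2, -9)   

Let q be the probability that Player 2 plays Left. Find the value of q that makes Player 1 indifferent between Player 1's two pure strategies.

q = 9/11

For Player 1 to be willing to mix, Player 1 must be indifferent between Bottom and Top, which pins down Player 2's mix.
  Player 1's payoff from Bottom: q·5 + (1−q)·(-11) = 16q - 11
  Player 1's payoff from Top: q·3 + (1−q)·(-2) = 5q - 2
  16q - 11 = 5q - 2  ⇒  11q = 9  ⇒  q = 9/11.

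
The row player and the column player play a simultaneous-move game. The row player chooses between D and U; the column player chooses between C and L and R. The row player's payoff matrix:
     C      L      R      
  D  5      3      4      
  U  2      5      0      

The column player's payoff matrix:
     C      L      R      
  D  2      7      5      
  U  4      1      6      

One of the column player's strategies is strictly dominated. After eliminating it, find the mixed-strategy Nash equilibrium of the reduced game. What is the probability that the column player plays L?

q = 2/3

The column player's strategy C is strictly dominated by R: 5 > 2 and 6 > 4. Eliminate C.
The column player's mix must leave the row player indifferent between D and U.
  the row player's payoff to D: q·3 + (1−q)·4 = -q + 4
  the row player's payoff to U: q·5 + (1−q)·0 = 5q
  -q + 4 = 5q  ⇒  -6q = -4  ⇒  q = 2/3.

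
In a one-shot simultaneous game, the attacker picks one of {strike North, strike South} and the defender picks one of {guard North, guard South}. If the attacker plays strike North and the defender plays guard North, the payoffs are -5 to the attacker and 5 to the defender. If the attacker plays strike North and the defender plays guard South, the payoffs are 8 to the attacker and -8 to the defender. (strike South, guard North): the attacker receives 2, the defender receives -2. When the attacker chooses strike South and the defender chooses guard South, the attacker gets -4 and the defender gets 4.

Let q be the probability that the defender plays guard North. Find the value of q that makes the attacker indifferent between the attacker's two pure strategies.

q = 12/19

Set the attacker's expected payoff from strike North equal to that from strike South:
  the attacker's payoff to strike North: q·(-5) + (1−q)·8 = -13q + 8
  the attacker's payoff to strike South: q·2 + (1−q)·(-4) = 6q - 4
  -13q + 8 = 6q - 4  ⇒  -19q = -12  ⇒  q = 12/19.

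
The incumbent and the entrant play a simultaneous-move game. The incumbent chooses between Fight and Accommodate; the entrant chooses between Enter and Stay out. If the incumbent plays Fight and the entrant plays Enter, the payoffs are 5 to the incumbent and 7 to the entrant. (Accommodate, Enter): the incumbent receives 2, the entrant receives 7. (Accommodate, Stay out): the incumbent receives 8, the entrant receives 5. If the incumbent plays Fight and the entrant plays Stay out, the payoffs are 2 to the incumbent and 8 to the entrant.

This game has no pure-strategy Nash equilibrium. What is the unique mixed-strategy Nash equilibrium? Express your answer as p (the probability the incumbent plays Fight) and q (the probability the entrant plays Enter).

p = 2/3, q = 2/3

In a mixed equilibrium the entrant is indifferent between Enter and Stay out; this condition fixes p.
  the entrant's payoff to Enter: p·7 + (1−p)·7 = 7
  the entrant's payoff to Stay out: p·8 + (1−p)·5 = 3p + 5
  7 = 3p + 5  ⇒  -3p = -2  ⇒  p = 2/3.
The incumbent's indifference between Fight and Accommodate determines the entrant's mixing probability q:
  the incumbent's payoff from Fight: q·5 + (1−q)·2 = 3q + 2
  the incumbent's payoff from Accommodate: q·2 + (1−q)·8 = -6q + 8
  3q + 2 = -6q + 8  ⇒  9q = 6  ⇒  q = 2/3.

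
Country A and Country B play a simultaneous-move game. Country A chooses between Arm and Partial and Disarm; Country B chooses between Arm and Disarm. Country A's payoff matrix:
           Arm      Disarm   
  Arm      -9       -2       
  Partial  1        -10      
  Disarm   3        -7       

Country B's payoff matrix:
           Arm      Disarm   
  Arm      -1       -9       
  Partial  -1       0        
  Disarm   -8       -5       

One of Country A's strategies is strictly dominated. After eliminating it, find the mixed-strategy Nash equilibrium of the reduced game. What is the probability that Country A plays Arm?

p = 3/11

Country A's strategy Partial is strictly dominated by Disarm: 3 > 1 and -7 > -10. Eliminate Partial.
In a mixed equilibrium Country B is indifferent between Arm and Disarm; this condition fixes p.
  Country B's payoff to Arm: p·(-1) + (1−p)·(-8) = 7p - 8
  Country B's payoff to Disarm: p·(-9) + (1−p)·(-5) = -4p - 5
  7p - 8 = -4p - 5  ⇒  11p = 3  ⇒  p = 3/11.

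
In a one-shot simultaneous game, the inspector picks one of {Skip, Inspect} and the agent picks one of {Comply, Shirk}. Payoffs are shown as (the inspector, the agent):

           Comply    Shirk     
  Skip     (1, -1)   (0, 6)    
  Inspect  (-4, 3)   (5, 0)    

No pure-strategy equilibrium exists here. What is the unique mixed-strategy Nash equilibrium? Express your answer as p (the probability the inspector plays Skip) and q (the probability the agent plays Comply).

p = 3/10, q = 1/2

For the agent to be willing to mix, the agent must be indifferent between Comply and Shirk, which pins down the inspector's mix.
  the agent's payoff to Comply: p·(-1) + (1−p)·3 = -4p + 3
  the agent's payoff to Shirk: p·6 + (1−p)·0 = 6p
  -4p + 3 = 6p  ⇒  -10p = -3  ⇒  p = 3/10.
The inspector's indifference between Skip and Inspect determines the agent's mixing probability q:
  the inspector's expected payoff from Skip: q·1 + (1−q)·0 = q
  the inspector's expected payoff from Inspect: q·(-4) + (1−q)·5 = -9q + 5
  q = -9q + 5  ⇒  10q = 5  ⇒  q = 1/2.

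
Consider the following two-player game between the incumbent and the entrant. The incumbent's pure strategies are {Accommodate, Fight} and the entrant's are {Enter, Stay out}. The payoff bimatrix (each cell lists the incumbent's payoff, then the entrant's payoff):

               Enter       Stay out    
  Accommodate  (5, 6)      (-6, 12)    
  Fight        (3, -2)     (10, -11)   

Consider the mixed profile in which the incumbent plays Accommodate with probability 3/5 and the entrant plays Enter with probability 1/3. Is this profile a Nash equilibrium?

No

Given the entrant's mix q = 1/3, the incumbent's payoff from Accommodate is -7/3 but from Fight is 23/3. The incumbent strictly prefers Fight, so the incumbent would not mix.
So the proposed profile is not a Nash equilibrium.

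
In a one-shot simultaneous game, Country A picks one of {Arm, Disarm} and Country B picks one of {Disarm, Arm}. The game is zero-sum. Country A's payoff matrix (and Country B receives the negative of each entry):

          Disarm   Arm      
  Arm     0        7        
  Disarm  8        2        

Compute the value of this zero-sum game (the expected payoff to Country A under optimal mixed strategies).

Set Country A's expected payoff from Arm equal to that from Disarm:
  Country A's expected payoff from Arm: q·0 + (1−q)·7 = -7q + 7
  Country A's expected payoff from Disarm: q·8 + (1−q)·2 = 6q + 2
  -7q + 7 = 6q + 2  ⇒  -13q = -5  ⇒  q = 5/13.
The value is Country A's expected payoff against this mix (using Arm): (5/13)·0 + (8/13)·7 = 56/13.

v = 56/13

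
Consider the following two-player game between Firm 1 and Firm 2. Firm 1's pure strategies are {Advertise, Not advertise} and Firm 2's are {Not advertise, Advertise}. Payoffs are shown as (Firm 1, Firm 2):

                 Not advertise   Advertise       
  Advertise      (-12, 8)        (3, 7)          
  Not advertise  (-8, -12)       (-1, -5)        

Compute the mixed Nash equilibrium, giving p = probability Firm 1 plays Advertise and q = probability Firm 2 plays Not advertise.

Set Firm 2's expected payoff from Not advertise equal to that from Advertise:
  Firm 2's payoff to Not advertise: p·8 + (1−p)·(-12) = 20p - 12
  Firm 2's payoff to Advertise: p·7 + (1−p)·(-5) = 12p - 5
  20p - 12 = 12p - 5  ⇒  8p = 7  ⇒  p = 7/8.
In a mixed equilibrium Firm 1 is indifferent between Advertise and Not advertise; this condition fixes q.
  Firm 1's payoff from Advertise: q·(-12) + (1−q)·3 = -15q + 3
  Firm 1's payoff from Not advertise: q·(-8) + (1−q)·(-1) = -7q - 1
  -15q + 3 = -7q - 1  ⇒  -8q = -4  ⇒  q = 1/2.

p = 7/8, q = 1/2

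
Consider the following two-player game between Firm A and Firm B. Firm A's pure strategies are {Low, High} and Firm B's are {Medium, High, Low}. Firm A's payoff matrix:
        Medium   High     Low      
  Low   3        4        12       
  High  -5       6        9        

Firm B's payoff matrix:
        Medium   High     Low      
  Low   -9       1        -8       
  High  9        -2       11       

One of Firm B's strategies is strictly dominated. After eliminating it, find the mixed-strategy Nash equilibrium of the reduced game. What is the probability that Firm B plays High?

q = 3/5

Firm B's strategy Medium is strictly dominated by Low: -8 > -9 and 11 > 9. Eliminate Medium.
Firm B's mix must leave Firm A indifferent between Low and High.
  Firm A's payoff to Low: q·4 + (1−q)·12 = -8q + 12
  Firm A's payoff to High: q·6 + (1−q)·9 = -3q + 9
  -8q + 12 = -3q + 9  ⇒  -5q = -3  ⇒  q = 3/5.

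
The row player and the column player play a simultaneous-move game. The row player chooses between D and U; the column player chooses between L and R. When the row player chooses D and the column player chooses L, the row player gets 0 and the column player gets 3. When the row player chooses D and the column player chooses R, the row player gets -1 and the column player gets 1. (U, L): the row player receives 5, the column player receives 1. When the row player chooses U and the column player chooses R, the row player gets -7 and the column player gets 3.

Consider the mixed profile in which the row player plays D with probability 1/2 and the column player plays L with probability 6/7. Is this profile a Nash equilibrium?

No

Given the column player's mix q = 6/7, the row player's payoff from D is -1/7 but from U is 23/7. The row player strictly prefers U, so the row player would not mix.
So the proposed profile is not a Nash equilibrium.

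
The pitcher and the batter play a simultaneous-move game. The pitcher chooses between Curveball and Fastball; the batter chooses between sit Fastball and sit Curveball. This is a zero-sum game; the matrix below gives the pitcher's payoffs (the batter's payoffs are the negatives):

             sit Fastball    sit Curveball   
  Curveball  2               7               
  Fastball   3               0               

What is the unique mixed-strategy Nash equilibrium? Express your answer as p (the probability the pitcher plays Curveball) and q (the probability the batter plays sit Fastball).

The pitcher's mix must leave the batter indifferent between sit Fastball and sit Curveball.
  the batter's expected payoff from sit Fastball: p·(-2) + (1−p)·(-3) = p - 3
  the batter's expected payoff from sit Curveball: p·(-7) + (1−p)·0 = -7p
  p - 3 = -7p  ⇒  8p = 3  ⇒  p = 3/8.
The batter's mix must leave the pitcher indifferent between Curveball and Fastball.
  the pitcher's expected payoff from Curveball: q·2 + (1−q)·7 = -5q + 7
  the pitcher's expected payoff from Fastball: q·3 + (1−q)·0 = 3q
  -5q + 7 = 3q  ⇒  -8q = -7  ⇒  q = 7/8.

p = 3/8, q = 7/8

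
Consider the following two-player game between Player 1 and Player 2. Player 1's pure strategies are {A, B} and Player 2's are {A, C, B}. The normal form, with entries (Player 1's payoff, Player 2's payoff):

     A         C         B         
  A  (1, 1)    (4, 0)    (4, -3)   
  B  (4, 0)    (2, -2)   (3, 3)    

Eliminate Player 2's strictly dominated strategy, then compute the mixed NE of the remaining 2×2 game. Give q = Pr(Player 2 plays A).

q = 1/4

Player 2's strategy C is strictly dominated by A: 1 > 0 and 0 > -2. Eliminate C.
In a mixed equilibrium Player 1 is indifferent between A and B; this condition fixes q.
  Player 1's payoff to A: q·1 + (1−q)·4 = -3q + 4
  Player 1's payoff to B: q·4 + (1−q)·3 = q + 3
  -3q + 4 = q + 3  ⇒  -4q = -1  ⇒  q = 1/4.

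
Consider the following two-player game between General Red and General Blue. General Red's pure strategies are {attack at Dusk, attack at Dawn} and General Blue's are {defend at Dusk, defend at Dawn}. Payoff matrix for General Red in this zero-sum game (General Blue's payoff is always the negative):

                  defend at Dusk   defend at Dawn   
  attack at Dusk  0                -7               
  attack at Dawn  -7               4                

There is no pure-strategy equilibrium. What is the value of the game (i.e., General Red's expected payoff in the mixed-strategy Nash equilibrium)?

v = -49/18

Set General Red's expected payoff from attack at Dusk equal to that from attack at Dawn:
  General Red's payoff to attack at Dusk: q·0 + (1−q)·(-7) = 7q - 7
  General Red's payoff to attack at Dawn: q·(-7) + (1−q)·4 = -11q + 4
  7q - 7 = -11q + 4  ⇒  18q = 11  ⇒  q = 11/18.
The value is General Red's expected payoff against this mix (using attack at Dusk): (11/18)·0 + (7/18)·(-7) = -49/18.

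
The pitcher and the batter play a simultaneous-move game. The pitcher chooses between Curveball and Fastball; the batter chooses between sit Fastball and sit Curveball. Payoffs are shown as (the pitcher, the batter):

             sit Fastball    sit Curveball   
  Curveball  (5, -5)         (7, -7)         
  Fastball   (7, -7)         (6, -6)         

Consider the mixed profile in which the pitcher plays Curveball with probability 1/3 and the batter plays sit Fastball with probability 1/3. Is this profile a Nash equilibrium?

Yes

Check the batter's indifference given the pitcher's mix p = 1/3:
  payoff from sit Fastball = -19/3; payoff from sit Curveball = -19/3 — equal.
Check the pitcher's indifference given the batter's mix q = 1/3:
  payoff from Curveball = 19/3; payoff from Fastball = 19/3 — equal.
Both players are indifferent, so neither can profitably deviate.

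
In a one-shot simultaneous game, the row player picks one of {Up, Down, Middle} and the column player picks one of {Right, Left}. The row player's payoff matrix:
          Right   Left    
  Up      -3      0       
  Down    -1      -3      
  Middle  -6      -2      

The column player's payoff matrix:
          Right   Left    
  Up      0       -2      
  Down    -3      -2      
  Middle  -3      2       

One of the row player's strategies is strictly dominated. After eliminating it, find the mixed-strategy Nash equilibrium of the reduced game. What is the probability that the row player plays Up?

p = 1/3

The row player's strategy Middle is strictly dominated by Up: -3 > -6 and 0 > -2. Eliminate Middle.
In a mixed equilibrium the column player is indifferent between Right and Left; this condition fixes p.
  the column player's expected payoff from Right: p·0 + (1−p)·(-3) = 3p - 3
  the column player's expected payoff from Left: p·(-2) + (1−p)·(-2) = -2
  3p - 3 = -2  ⇒  3p = 1  ⇒  p = 1/3.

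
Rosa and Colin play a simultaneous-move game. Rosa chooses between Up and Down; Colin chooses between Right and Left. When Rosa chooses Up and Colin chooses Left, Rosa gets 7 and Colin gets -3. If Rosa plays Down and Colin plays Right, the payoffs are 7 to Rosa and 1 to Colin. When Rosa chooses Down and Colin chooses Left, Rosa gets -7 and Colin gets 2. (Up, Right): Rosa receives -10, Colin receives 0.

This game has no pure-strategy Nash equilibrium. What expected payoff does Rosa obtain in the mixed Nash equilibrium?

For Rosa to be willing to mix, Rosa must be indifferent between Up and Down, which pins down Colin's mix.
  Rosa's expected payoff from Up: q·(-10) + (1−q)·7 = -17q + 7
  Rosa's expected payoff from Down: q·7 + (1−q)·(-7) = 14q - 7
  -17q + 7 = 14q - 7  ⇒  -31q = -14  ⇒  q = 14/31.
At equilibrium Rosa is indifferent across rows, so Rosa's payoff equals the payoff from Up: (14/31)·(-10) + (17/31)·7 = -21/31.

-21/31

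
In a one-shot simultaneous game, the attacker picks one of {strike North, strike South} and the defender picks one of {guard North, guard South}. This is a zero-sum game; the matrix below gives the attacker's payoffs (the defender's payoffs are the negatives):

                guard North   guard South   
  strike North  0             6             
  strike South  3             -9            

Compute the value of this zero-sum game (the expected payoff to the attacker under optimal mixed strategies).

The attacker's indifference between strike North and strike South determines the defender's mixing probability q:
  the attacker's expected payoff from strike North: q·0 + (1−q)·6 = -6q + 6
  the attacker's expected payoff from strike South: q·3 + (1−q)·(-9) = 12q - 9
  -6q + 6 = 12q - 9  ⇒  -18q = -15  ⇒  q = 5/6.
The value is the attacker's expected payoff against this mix (using strike North): (5/6)·0 + (1/6)·6 = 1.

v = 1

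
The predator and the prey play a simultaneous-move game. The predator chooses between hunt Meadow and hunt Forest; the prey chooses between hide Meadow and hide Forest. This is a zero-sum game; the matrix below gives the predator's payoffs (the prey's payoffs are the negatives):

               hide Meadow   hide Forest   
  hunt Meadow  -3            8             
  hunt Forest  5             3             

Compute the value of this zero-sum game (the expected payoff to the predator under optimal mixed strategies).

The prey's mix must leave the predator indifferent between hunt Meadow and hunt Forest.
  the predator's expected payoff from hunt Meadow: q·(-3) + (1−q)·8 = -11q + 8
  the predator's expected payoff from hunt Forest: q·5 + (1−q)·3 = 2q + 3
  -11q + 8 = 2q + 3  ⇒  -13q = -5  ⇒  q = 5/13.
The value is the predator's expected payoff against this mix (using hunt Meadow): (5/13)·(-3) + (8/13)·8 = 49/13.

v = 49/13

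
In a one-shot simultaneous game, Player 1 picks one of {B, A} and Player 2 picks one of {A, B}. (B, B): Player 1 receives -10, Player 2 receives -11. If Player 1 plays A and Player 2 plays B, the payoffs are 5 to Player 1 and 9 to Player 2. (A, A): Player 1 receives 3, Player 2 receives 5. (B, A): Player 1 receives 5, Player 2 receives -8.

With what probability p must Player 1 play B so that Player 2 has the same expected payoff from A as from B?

p = 4/7

In a mixed equilibrium Player 2 is indifferent between A and B; this condition fixes p.
  Player 2's payoff from A: p·(-8) + (1−p)·5 = -13p + 5
  Player 2's payoff from B: p·(-11) + (1−p)·9 = -20p + 9
  -13p + 5 = -20p + 9  ⇒  7p = 4  ⇒  p = 4/7.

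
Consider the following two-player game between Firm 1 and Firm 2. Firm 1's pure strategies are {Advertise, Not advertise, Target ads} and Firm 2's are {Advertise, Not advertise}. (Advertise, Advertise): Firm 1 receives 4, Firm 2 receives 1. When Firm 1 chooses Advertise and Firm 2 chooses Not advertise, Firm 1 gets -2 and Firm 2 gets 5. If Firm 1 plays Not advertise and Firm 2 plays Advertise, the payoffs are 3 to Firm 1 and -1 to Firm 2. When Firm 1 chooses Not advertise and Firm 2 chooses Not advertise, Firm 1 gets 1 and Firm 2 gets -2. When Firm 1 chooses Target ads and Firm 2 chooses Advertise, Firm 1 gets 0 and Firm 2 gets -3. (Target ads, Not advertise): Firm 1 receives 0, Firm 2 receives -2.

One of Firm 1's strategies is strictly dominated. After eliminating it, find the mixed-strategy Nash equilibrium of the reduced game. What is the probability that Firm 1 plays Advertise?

Firm 1's strategy Target ads is strictly dominated by Not advertise: 3 > 0 and 1 > 0. Eliminate Target ads.
In a mixed equilibrium Firm 2 is indifferent between Advertise and Not advertise; this condition fixes p.
  Firm 2's payoff from Advertise: p·1 + (1−p)·(-1) = 2p - 1
  Firm 2's payoff from Not advertise: p·5 + (1−p)·(-2) = 7p - 2
  2p - 1 = 7p - 2  ⇒  -5p = -1  ⇒  p = 1/5.

p = 1/5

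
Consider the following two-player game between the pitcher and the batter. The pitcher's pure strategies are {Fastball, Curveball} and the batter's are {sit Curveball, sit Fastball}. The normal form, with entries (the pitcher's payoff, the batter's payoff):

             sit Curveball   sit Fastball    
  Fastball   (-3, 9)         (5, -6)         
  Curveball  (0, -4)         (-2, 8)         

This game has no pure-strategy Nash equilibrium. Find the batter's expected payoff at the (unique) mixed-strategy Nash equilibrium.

In a mixed equilibrium the batter is indifferent between sit Curveball and sit Fastball; this condition fixes p.
  the batter's payoff to sit Curveball: p·9 + (1−p)·(-4) = 13p - 4
  the batter's payoff to sit Fastball: p·(-6) + (1−p)·8 = -14p + 8
  13p - 4 = -14p + 8  ⇒  27p = 12  ⇒  p = 4/9.
At equilibrium the batter is indifferent across columns, so the batter's payoff equals the payoff from sit Curveball: (4/9)·9 + (5/9)·(-4) = 16/9.

16/9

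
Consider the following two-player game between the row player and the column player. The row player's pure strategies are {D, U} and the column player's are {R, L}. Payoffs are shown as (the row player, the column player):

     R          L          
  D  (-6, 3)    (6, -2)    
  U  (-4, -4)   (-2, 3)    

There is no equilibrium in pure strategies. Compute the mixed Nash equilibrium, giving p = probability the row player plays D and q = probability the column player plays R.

Set the column player's expected payoff from R equal to that from L:
  the column player's expected payoff from R: p·3 + (1−p)·(-4) = 7p - 4
  the column player's expected payoff from L: p·(-2) + (1−p)·3 = -5p + 3
  7p - 4 = -5p + 3  ⇒  12p = 7  ⇒  p = 7/12.
The row player's indifference between D and U determines the column player's mixing probability q:
  the row player's expected payoff from D: q·(-6) + (1−q)·6 = -12q + 6
  the row player's expected payoff from U: q·(-4) + (1−q)·(-2) = -2q - 2
  -12q + 6 = -2q - 2  ⇒  -10q = -8  ⇒  q = 4/5.

p = 7/12, q = 4/5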